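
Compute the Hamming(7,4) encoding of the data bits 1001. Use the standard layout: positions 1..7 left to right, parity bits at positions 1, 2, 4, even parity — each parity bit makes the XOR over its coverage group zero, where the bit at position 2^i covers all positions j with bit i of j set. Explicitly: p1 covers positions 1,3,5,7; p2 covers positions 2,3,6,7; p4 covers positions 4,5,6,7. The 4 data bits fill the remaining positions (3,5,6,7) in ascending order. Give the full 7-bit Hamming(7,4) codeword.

0011001

Place data bits at non-power-of-two positions: b3=1, b5=0, b6=0, b7=1.
p1 = XOR of data positions {3,5,7} = 1⊕0⊕1 = 0
p2 = XOR of data positions {3,6,7} = 1⊕0⊕1 = 0
p4 = XOR of data positions {5,6,7} = 0⊕0⊕1 = 1
Codeword b1..b7 = 0011001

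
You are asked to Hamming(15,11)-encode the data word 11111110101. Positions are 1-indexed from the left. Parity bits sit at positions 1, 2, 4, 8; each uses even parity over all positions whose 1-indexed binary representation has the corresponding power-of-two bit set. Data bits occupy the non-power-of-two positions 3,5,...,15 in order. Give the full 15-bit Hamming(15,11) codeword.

101111111110101

Place data bits at non-power-of-two positions: b3=1, b5=1, b6=1, b7=1, b9=1, b10=1, b11=1, b12=0, b13=1, b14=0, b15=1.
p1 = XOR of data positions {3,5,7,9,11,13,15} = 1⊕1⊕1⊕1⊕1⊕1⊕1 = 1
p2 = XOR of data positions {3,6,7,10,11,14,15} = 1⊕1⊕1⊕1⊕1⊕0⊕1 = 0
p4 = XOR of data positions {5,6,7,12,13,14,15} = 1⊕1⊕1⊕0⊕1⊕0⊕1 = 1
p8 = XOR of data positions {9,10,11,12,13,14,15} = 1⊕1⊕1⊕0⊕1⊕0⊕1 = 1
Codeword b1..b15 = 101111111110101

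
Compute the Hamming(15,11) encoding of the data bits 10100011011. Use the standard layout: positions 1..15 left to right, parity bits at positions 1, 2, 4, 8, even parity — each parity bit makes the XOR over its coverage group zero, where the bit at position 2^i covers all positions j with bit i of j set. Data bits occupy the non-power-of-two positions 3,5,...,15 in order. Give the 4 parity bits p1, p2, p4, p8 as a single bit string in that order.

1100

Place data bits at non-power-of-two positions: b3=1, b5=0, b6=1, b7=0, b9=0, b10=0, b11=1, b12=1, b13=0, b14=1, b15=1.
p1 = XOR of data positions {3,5,7,9,11,13,15} = 1⊕0⊕0⊕0⊕1⊕0⊕1 = 1
p2 = XOR of data positions {3,6,7,10,11,14,15} = 1⊕1⊕0⊕0⊕1⊕1⊕1 = 1
p4 = XOR of data positions {5,6,7,12,13,14,15} = 0⊕1⊕0⊕1⊕0⊕1⊕1 = 0
p8 = XOR of data positions {9,10,11,12,13,14,15} = 0⊕0⊕1⊕1⊕0⊕1⊕1 = 0
Parity bits p1,p2,p4,p8 = 1100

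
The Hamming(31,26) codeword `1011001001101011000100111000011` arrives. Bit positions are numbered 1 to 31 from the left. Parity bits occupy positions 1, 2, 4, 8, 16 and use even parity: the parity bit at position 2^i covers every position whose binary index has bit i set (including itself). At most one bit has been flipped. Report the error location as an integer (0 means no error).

17

s1: b1⊕b3⊕b5⊕b7⊕b9⊕b11⊕b13⊕b15⊕b17⊕b19⊕b21⊕b23⊕b25⊕b27⊕b29⊕b31 = 1⊕1⊕0⊕1⊕0⊕1⊕1⊕1⊕0⊕0⊕0⊕1⊕1⊕0⊕0⊕1 = 1
s2: b2⊕b3⊕b6⊕b7⊕b10⊕b11⊕b14⊕b15⊕b18⊕b19⊕b22⊕b23⊕b26⊕b27⊕b30⊕b31 = 0⊕1⊕0⊕1⊕1⊕1⊕0⊕1⊕0⊕0⊕0⊕1⊕0⊕0⊕1⊕1 = 0
s4: b4⊕b5⊕b6⊕b7⊕b12⊕b13⊕b14⊕b15⊕b20⊕b21⊕b22⊕b23⊕b28⊕b29⊕b30⊕b31 = 1⊕0⊕0⊕1⊕0⊕1⊕0⊕1⊕1⊕0⊕0⊕1⊕0⊕0⊕1⊕1 = 0
s8: b8⊕b9⊕b10⊕b11⊕b12⊕b13⊕b14⊕b15⊕b24⊕b25⊕b26⊕b27⊕b28⊕b29⊕b30⊕b31 = 0⊕0⊕1⊕1⊕0⊕1⊕0⊕1⊕1⊕1⊕0⊕0⊕0⊕0⊕1⊕1 = 0
s16: b16⊕b17⊕b18⊕b19⊕b20⊕b21⊕b22⊕b23⊕b24⊕b25⊕b26⊕b27⊕b28⊕b29⊕b30⊕b31 = 1⊕0⊕0⊕0⊕1⊕0⊕0⊕1⊕1⊕1⊕0⊕0⊕0⊕0⊕1⊕1 = 1
Syndrome (s16...s1) = 10001 → position 17.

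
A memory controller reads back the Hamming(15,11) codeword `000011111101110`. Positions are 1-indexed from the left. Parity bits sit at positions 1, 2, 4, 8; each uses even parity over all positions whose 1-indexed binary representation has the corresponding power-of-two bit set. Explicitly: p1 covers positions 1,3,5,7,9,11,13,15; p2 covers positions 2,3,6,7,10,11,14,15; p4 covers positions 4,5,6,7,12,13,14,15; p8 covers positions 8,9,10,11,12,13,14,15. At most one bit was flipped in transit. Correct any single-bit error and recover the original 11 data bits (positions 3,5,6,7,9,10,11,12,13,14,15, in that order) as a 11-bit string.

01111101110

s1: b1⊕b3⊕b5⊕b7⊕b9⊕b11⊕b13⊕b15 = 0⊕0⊕1⊕1⊕1⊕0⊕1⊕0 = 0
s2: b2⊕b3⊕b6⊕b7⊕b10⊕b11⊕b14⊕b15 = 0⊕0⊕1⊕1⊕1⊕0⊕1⊕0 = 0
s4: b4⊕b5⊕b6⊕b7⊕b12⊕b13⊕b14⊕b15 = 0⊕1⊕1⊕1⊕1⊕1⊕1⊕0 = 0
s8: b8⊕b9⊕b10⊕b11⊕b12⊕b13⊕b14⊕b15 = 1⊕1⊕1⊕0⊕1⊕1⊕1⊕0 = 0
Syndrome (s8...s1) = 0000 → position 0 (no error).
No correction needed.
Data bits at positions 3,5,6,7,9,10,11,12,13,14,15: 01111101110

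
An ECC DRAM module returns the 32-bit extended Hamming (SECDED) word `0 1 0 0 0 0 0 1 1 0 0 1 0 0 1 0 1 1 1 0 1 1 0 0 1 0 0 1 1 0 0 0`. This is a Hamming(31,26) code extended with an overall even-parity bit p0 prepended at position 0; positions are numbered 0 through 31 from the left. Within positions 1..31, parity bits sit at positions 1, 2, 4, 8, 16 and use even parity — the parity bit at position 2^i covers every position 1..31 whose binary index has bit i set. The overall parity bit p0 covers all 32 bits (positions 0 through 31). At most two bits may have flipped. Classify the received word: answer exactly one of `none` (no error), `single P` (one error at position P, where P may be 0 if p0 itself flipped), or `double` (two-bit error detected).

single 6

s1: b1⊕b3⊕b5⊕b7⊕b9⊕b11⊕b13⊕b15⊕b17⊕b19⊕b21⊕b23⊕b25⊕b27⊕b29⊕b31 = 1⊕0⊕0⊕1⊕0⊕1⊕0⊕0⊕1⊕0⊕1⊕0⊕0⊕1⊕0⊕0 = 0
s2: b2⊕b3⊕b6⊕b7⊕b10⊕b11⊕b14⊕b15⊕b18⊕b19⊕b22⊕b23⊕b26⊕b27⊕b30⊕b31 = 0⊕0⊕0⊕1⊕0⊕1⊕1⊕0⊕1⊕0⊕0⊕0⊕0⊕1⊕0⊕0 = 1
s4: b4⊕b5⊕b6⊕b7⊕b12⊕b13⊕b14⊕b15⊕b20⊕b21⊕b22⊕b23⊕b28⊕b29⊕b30⊕b31 = 0⊕0⊕0⊕1⊕0⊕0⊕1⊕0⊕1⊕1⊕0⊕0⊕1⊕0⊕0⊕0 = 1
s8: b8⊕b9⊕b10⊕b11⊕b12⊕b13⊕b14⊕b15⊕b24⊕b25⊕b26⊕b27⊕b28⊕b29⊕b30⊕b31 = 1⊕0⊕0⊕1⊕0⊕0⊕1⊕0⊕1⊕0⊕0⊕1⊕1⊕0⊕0⊕0 = 0
s16: b16⊕b17⊕b18⊕b19⊕b20⊕b21⊕b22⊕b23⊕b24⊕b25⊕b26⊕b27⊕b28⊕b29⊕b30⊕b31 = 1⊕1⊕1⊕0⊕1⊕1⊕0⊕0⊕1⊕0⊕0⊕1⊕1⊕0⊕0⊕0 = 0
Syndrome (s16...s1) = 00110 → position 6.
Overall parity (XOR of all 32 bits, including p0): 0⊕1⊕0⊕0⊕0⊕0⊕0⊕1⊕1⊕0⊕0⊕1⊕0⊕0⊕1⊕0⊕1⊕1⊕1⊕0⊕1⊕1⊕0⊕0⊕1⊕0⊕0⊕1⊕1⊕0⊕0⊕0 = 1
Overall=1, syndrome position=6 → single-bit error at position 6.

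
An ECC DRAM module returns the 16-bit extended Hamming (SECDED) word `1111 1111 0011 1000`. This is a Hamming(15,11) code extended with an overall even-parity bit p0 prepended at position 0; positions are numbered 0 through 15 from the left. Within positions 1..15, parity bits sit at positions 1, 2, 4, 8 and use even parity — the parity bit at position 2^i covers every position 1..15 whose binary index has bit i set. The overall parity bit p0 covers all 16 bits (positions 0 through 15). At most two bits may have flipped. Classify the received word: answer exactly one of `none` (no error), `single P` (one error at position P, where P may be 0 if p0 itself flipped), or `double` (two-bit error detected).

single 13

s1: b1⊕b3⊕b5⊕b7⊕b9⊕b11⊕b13⊕b15 = 1⊕1⊕1⊕1⊕0⊕1⊕0⊕0 = 1
s2: b2⊕b3⊕b6⊕b7⊕b10⊕b11⊕b14⊕b15 = 1⊕1⊕1⊕1⊕1⊕1⊕0⊕0 = 0
s4: b4⊕b5⊕b6⊕b7⊕b12⊕b13⊕b14⊕b15 = 1⊕1⊕1⊕1⊕1⊕0⊕0⊕0 = 1
s8: b8⊕b9⊕b10⊕b11⊕b12⊕b13⊕b14⊕b15 = 0⊕0⊕1⊕1⊕1⊕0⊕0⊕0 = 1
Syndrome (s8...s1) = 1101 → position 13.
Overall parity (XOR of all 16 bits, including p0): 1⊕1⊕1⊕1⊕1⊕1⊕1⊕1⊕0⊕0⊕1⊕1⊕1⊕0⊕0⊕0 = 1
Overall=1, syndrome position=13 → single-bit error at position 13.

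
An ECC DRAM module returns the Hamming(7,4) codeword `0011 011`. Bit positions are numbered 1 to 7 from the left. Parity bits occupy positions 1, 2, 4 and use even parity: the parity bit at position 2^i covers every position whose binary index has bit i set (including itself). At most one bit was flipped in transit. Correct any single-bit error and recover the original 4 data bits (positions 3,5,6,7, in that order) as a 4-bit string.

1001

s1: b1⊕b3⊕b5⊕b7 = 0⊕1⊕0⊕1 = 0
s2: b2⊕b3⊕b6⊕b7 = 0⊕1⊕1⊕1 = 1
s4: b4⊕b5⊕b6⊕b7 = 1⊕0⊕1⊕1 = 1
Syndrome (s4...s1) = 110 → position 6.
Flip bit 6: corrected codeword = 0011001
Data bits at positions 3,5,6,7: 1001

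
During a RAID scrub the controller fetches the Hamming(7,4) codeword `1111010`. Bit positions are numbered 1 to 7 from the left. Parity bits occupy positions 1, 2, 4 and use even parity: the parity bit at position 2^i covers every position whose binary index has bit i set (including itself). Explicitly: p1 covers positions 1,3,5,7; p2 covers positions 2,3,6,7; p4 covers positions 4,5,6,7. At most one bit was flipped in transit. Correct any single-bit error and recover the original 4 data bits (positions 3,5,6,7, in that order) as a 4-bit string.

1010

s1: b1⊕b3⊕b5⊕b7 = 1⊕1⊕0⊕0 = 0
s2: b2⊕b3⊕b6⊕b7 = 1⊕1⊕1⊕0 = 1
s4: b4⊕b5⊕b6⊕b7 = 1⊕0⊕1⊕0 = 0
Syndrome (s4...s1) = 010 → position 2.
Flip bit 2: corrected codeword = 1011010
Data bits at positions 3,5,6,7: 1010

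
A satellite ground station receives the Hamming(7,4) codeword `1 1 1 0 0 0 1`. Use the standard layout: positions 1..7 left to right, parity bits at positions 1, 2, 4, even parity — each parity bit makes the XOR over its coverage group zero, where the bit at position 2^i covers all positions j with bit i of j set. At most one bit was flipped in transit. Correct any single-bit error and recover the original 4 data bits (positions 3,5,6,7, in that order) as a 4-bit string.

1000

s1: b1⊕b3⊕b5⊕b7 = 1⊕1⊕0⊕1 = 1
s2: b2⊕b3⊕b6⊕b7 = 1⊕1⊕0⊕1 = 1
s4: b4⊕b5⊕b6⊕b7 = 0⊕0⊕0⊕1 = 1
Syndrome (s4...s1) = 111 → position 7.
Flip bit 7: corrected codeword = 1110000
Data bits at positions 3,5,6,7: 1000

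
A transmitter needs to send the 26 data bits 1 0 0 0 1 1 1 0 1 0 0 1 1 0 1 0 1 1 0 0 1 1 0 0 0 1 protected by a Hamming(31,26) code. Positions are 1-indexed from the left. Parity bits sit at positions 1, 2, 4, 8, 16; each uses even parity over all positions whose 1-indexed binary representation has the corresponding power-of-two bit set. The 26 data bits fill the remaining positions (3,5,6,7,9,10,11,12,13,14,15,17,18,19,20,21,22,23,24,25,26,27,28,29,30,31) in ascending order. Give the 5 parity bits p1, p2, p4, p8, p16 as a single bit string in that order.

01110

Place data bits at non-power-of-two positions: b3=1, b5=0, b6=0, b7=0, b9=1, b10=1, b11=1, b12=0, b13=1, b14=0, b15=0, b17=1, b18=1, b19=0, b20=1, b21=0, b22=1, b23=1, b24=0, b25=0, b26=1, b27=1, b28=0, b29=0, b30=0, b31=1.
p1 = XOR of data positions {3,5,7,9,11,13,15,17,19,21,23,25,27,29,31} = 1⊕0⊕0⊕1⊕1⊕1⊕0⊕1⊕0⊕0⊕1⊕0⊕1⊕0⊕1 = 0
p2 = XOR of data positions {3,6,7,10,11,14,15,18,19,22,23,26,27,30,31} = 1⊕0⊕0⊕1⊕1⊕0⊕0⊕1⊕0⊕1⊕1⊕1⊕1⊕0⊕1 = 1
p4 = XOR of data positions {5,6,7,12,13,14,15,20,21,22,23,28,29,30,31} = 0⊕0⊕0⊕0⊕1⊕0⊕0⊕1⊕0⊕1⊕1⊕0⊕0⊕0⊕1 = 1
p8 = XOR of data positions {9,10,11,12,13,14,15,24,25,26,27,28,29,30,31} = 1⊕1⊕1⊕0⊕1⊕0⊕0⊕0⊕0⊕1⊕1⊕0⊕0⊕0⊕1 = 1
p16 = XOR of data positions {17,18,19,20,21,22,23,24,25,26,27,28,29,30,31} = 1⊕1⊕0⊕1⊕0⊕1⊕1⊕0⊕0⊕1⊕1⊕0⊕0⊕0⊕1 = 0
Parity bits p1,p2,p4,p8,p16 = 01110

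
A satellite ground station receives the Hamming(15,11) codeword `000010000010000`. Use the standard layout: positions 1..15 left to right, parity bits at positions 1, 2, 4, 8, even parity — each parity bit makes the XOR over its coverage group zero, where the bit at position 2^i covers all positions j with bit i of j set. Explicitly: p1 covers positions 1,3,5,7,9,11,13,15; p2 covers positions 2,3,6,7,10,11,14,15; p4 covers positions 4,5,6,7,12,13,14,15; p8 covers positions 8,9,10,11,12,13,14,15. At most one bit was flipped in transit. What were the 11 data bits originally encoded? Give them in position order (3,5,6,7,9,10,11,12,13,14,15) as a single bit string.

01000010010

s1: b1⊕b3⊕b5⊕b7⊕b9⊕b11⊕b13⊕b15 = 0⊕0⊕1⊕0⊕0⊕1⊕0⊕0 = 0
s2: b2⊕b3⊕b6⊕b7⊕b10⊕b11⊕b14⊕b15 = 0⊕0⊕0⊕0⊕0⊕1⊕0⊕0 = 1
s4: b4⊕b5⊕b6⊕b7⊕b12⊕b13⊕b14⊕b15 = 0⊕1⊕0⊕0⊕0⊕0⊕0⊕0 = 1
s8: b8⊕b9⊕b10⊕b11⊕b12⊕b13⊕b14⊕b15 = 0⊕0⊕0⊕1⊕0⊕0⊕0⊕0 = 1
Syndrome (s8...s1) = 1110 → position 14.
Flip bit 14: corrected codeword = 000010000010010
Data bits at positions 3,5,6,7,9,10,11,12,13,14,15: 01000010010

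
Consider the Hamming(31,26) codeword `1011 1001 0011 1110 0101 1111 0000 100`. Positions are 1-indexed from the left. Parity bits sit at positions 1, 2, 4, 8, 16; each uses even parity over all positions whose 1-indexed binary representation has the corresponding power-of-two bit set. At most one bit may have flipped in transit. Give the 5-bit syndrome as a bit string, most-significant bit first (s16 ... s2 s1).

s1: b1⊕b3⊕b5⊕b7⊕b9⊕b11⊕b13⊕b15⊕b17⊕b19⊕b21⊕b23⊕b25⊕b27⊕b29⊕b31 = 1⊕1⊕1⊕0⊕0⊕1⊕1⊕1⊕0⊕0⊕1⊕1⊕0⊕0⊕1⊕0 = 1
s2: b2⊕b3⊕b6⊕b7⊕b10⊕b11⊕b14⊕b15⊕b18⊕b19⊕b22⊕b23⊕b26⊕b27⊕b30⊕b31 = 0⊕1⊕0⊕0⊕0⊕1⊕1⊕1⊕1⊕0⊕1⊕1⊕0⊕0⊕0⊕0 = 1
s4: b4⊕b5⊕b6⊕b7⊕b12⊕b13⊕b14⊕b15⊕b20⊕b21⊕b22⊕b23⊕b28⊕b29⊕b30⊕b31 = 1⊕1⊕0⊕0⊕1⊕1⊕1⊕1⊕1⊕1⊕1⊕1⊕0⊕1⊕0⊕0 = 1
s8: b8⊕b9⊕b10⊕b11⊕b12⊕b13⊕b14⊕b15⊕b24⊕b25⊕b26⊕b27⊕b28⊕b29⊕b30⊕b31 = 1⊕0⊕0⊕1⊕1⊕1⊕1⊕1⊕1⊕0⊕0⊕0⊕0⊕1⊕0⊕0 = 0
s16: b16⊕b17⊕b18⊕b19⊕b20⊕b21⊕b22⊕b23⊕b24⊕b25⊕b26⊕b27⊕b28⊕b29⊕b30⊕b31 = 0⊕0⊕1⊕0⊕1⊕1⊕1⊕1⊕1⊕0⊕0⊕0⊕0⊕1⊕0⊕0 = 1
Syndrome (s16...s1) = 10111 → position 23.

10111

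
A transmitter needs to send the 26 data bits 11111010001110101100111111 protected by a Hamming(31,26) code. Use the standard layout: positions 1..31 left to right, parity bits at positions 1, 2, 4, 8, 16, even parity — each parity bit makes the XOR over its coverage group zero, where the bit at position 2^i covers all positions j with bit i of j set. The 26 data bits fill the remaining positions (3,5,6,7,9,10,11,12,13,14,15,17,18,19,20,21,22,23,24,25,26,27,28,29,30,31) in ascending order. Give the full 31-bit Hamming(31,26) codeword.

Place data bits at non-power-of-two positions: b3=1, b5=1, b6=1, b7=1, b9=1, b10=0, b11=1, b12=0, b13=0, b14=0, b15=1, b17=1, b18=1, b19=0, b20=1, b21=0, b22=1, b23=1, b24=0, b25=0, b26=1, b27=1, b28=1, b29=1, b30=1, b31=1.
p1 = XOR of data positions {3,5,7,9,11,13,15,17,19,21,23,25,27,29,31} = 1⊕1⊕1⊕1⊕1⊕0⊕1⊕1⊕0⊕0⊕1⊕0⊕1⊕1⊕1 = 1
p2 = XOR of data positions {3,6,7,10,11,14,15,18,19,22,23,26,27,30,31} = 1⊕1⊕1⊕0⊕1⊕0⊕1⊕1⊕0⊕1⊕1⊕1⊕1⊕1⊕1 = 0
p4 = XOR of data positions {5,6,7,12,13,14,15,20,21,22,23,28,29,30,31} = 1⊕1⊕1⊕0⊕0⊕0⊕1⊕1⊕0⊕1⊕1⊕1⊕1⊕1⊕1 = 1
p8 = XOR of data positions {9,10,11,12,13,14,15,24,25,26,27,28,29,30,31} = 1⊕0⊕1⊕0⊕0⊕0⊕1⊕0⊕0⊕1⊕1⊕1⊕1⊕1⊕1 = 1
p16 = XOR of data positions {17,18,19,20,21,22,23,24,25,26,27,28,29,30,31} = 1⊕1⊕0⊕1⊕0⊕1⊕1⊕0⊕0⊕1⊕1⊕1⊕1⊕1⊕1 = 1
Codeword b1..b31 = 1011111110100011110101100111111

1011111110100011110101100111111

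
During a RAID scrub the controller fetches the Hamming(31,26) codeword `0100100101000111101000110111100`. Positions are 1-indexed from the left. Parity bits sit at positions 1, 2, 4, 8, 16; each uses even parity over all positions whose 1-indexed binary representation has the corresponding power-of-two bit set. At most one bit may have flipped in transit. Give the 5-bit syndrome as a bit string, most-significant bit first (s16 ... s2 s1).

11001

s1: b1⊕b3⊕b5⊕b7⊕b9⊕b11⊕b13⊕b15⊕b17⊕b19⊕b21⊕b23⊕b25⊕b27⊕b29⊕b31 = 0⊕0⊕1⊕0⊕0⊕0⊕0⊕1⊕1⊕1⊕0⊕1⊕0⊕1⊕1⊕0 = 1
s2: b2⊕b3⊕b6⊕b7⊕b10⊕b11⊕b14⊕b15⊕b18⊕b19⊕b22⊕b23⊕b26⊕b27⊕b30⊕b31 = 1⊕0⊕0⊕0⊕1⊕0⊕1⊕1⊕0⊕1⊕0⊕1⊕1⊕1⊕0⊕0 = 0
s4: b4⊕b5⊕b6⊕b7⊕b12⊕b13⊕b14⊕b15⊕b20⊕b21⊕b22⊕b23⊕b28⊕b29⊕b30⊕b31 = 0⊕1⊕0⊕0⊕0⊕0⊕1⊕1⊕0⊕0⊕0⊕1⊕1⊕1⊕0⊕0 = 0
s8: b8⊕b9⊕b10⊕b11⊕b12⊕b13⊕b14⊕b15⊕b24⊕b25⊕b26⊕b27⊕b28⊕b29⊕b30⊕b31 = 1⊕0⊕1⊕0⊕0⊕0⊕1⊕1⊕1⊕0⊕1⊕1⊕1⊕1⊕0⊕0 = 1
s16: b16⊕b17⊕b18⊕b19⊕b20⊕b21⊕b22⊕b23⊕b24⊕b25⊕b26⊕b27⊕b28⊕b29⊕b30⊕b31 = 1⊕1⊕0⊕1⊕0⊕0⊕0⊕1⊕1⊕0⊕1⊕1⊕1⊕1⊕0⊕0 = 1
Syndrome (s16...s1) = 11001 → position 25.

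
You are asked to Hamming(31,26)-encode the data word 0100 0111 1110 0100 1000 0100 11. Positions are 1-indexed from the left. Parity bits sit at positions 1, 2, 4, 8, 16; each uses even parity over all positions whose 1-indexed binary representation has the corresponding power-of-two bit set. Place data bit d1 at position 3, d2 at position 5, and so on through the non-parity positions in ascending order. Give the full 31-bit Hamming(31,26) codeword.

Place data bits at non-power-of-two positions: b3=0, b5=1, b6=0, b7=0, b9=0, b10=1, b11=1, b12=1, b13=1, b14=1, b15=1, b17=0, b18=0, b19=1, b20=0, b21=0, b22=1, b23=0, b24=0, b25=0, b26=0, b27=1, b28=0, b29=0, b30=1, b31=1.
p1 = XOR of data positions {3,5,7,9,11,13,15,17,19,21,23,25,27,29,31} = 0⊕1⊕0⊕0⊕1⊕1⊕1⊕0⊕1⊕0⊕0⊕0⊕1⊕0⊕1 = 1
p2 = XOR of data positions {3,6,7,10,11,14,15,18,19,22,23,26,27,30,31} = 0⊕0⊕0⊕1⊕1⊕1⊕1⊕0⊕1⊕1⊕0⊕0⊕1⊕1⊕1 = 1
p4 = XOR of data positions {5,6,7,12,13,14,15,20,21,22,23,28,29,30,31} = 1⊕0⊕0⊕1⊕1⊕1⊕1⊕0⊕0⊕1⊕0⊕0⊕0⊕1⊕1 = 0
p8 = XOR of data positions {9,10,11,12,13,14,15,24,25,26,27,28,29,30,31} = 0⊕1⊕1⊕1⊕1⊕1⊕1⊕0⊕0⊕0⊕1⊕0⊕0⊕1⊕1 = 1
p16 = XOR of data positions {17,18,19,20,21,22,23,24,25,26,27,28,29,30,31} = 0⊕0⊕1⊕0⊕0⊕1⊕0⊕0⊕0⊕0⊕1⊕0⊕0⊕1⊕1 = 1
Codeword b1..b31 = 1100100101111111001001000010011

1100100101111111001001000010011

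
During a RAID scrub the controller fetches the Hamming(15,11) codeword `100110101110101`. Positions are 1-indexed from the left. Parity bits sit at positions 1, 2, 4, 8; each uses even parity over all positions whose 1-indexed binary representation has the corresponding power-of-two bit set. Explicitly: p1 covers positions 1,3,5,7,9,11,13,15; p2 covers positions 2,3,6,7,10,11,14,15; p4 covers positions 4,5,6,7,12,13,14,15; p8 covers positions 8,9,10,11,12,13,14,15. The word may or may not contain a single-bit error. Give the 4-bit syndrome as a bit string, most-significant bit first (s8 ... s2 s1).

s1: b1⊕b3⊕b5⊕b7⊕b9⊕b11⊕b13⊕b15 = 1⊕0⊕1⊕1⊕1⊕1⊕1⊕1 = 1
s2: b2⊕b3⊕b6⊕b7⊕b10⊕b11⊕b14⊕b15 = 0⊕0⊕0⊕1⊕1⊕1⊕0⊕1 = 0
s4: b4⊕b5⊕b6⊕b7⊕b12⊕b13⊕b14⊕b15 = 1⊕1⊕0⊕1⊕0⊕1⊕0⊕1 = 1
s8: b8⊕b9⊕b10⊕b11⊕b12⊕b13⊕b14⊕b15 = 0⊕1⊕1⊕1⊕0⊕1⊕0⊕1 = 1
Syndrome (s8...s1) = 1101 → position 13.

1101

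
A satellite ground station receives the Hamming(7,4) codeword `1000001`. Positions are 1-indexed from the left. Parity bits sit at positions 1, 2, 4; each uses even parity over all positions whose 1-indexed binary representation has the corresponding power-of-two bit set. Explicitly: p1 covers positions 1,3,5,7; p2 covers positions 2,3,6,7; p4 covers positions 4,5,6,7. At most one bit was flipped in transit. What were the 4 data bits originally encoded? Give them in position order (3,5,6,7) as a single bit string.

0011

s1: b1⊕b3⊕b5⊕b7 = 1⊕0⊕0⊕1 = 0
s2: b2⊕b3⊕b6⊕b7 = 0⊕0⊕0⊕1 = 1
s4: b4⊕b5⊕b6⊕b7 = 0⊕0⊕0⊕1 = 1
Syndrome (s4...s1) = 110 → position 6.
Flip bit 6: corrected codeword = 1000011
Data bits at positions 3,5,6,7: 0011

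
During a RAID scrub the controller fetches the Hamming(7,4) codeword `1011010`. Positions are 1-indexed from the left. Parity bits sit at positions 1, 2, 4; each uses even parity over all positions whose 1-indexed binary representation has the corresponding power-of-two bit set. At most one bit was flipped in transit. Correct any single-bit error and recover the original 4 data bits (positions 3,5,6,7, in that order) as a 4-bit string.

s1: b1⊕b3⊕b5⊕b7 = 1⊕1⊕0⊕0 = 0
s2: b2⊕b3⊕b6⊕b7 = 0⊕1⊕1⊕0 = 0
s4: b4⊕b5⊕b6⊕b7 = 1⊕0⊕1⊕0 = 0
Syndrome (s4...s1) = 000 → position 0 (no error).
No correction needed.
Data bits at positions 3,5,6,7: 1010

1010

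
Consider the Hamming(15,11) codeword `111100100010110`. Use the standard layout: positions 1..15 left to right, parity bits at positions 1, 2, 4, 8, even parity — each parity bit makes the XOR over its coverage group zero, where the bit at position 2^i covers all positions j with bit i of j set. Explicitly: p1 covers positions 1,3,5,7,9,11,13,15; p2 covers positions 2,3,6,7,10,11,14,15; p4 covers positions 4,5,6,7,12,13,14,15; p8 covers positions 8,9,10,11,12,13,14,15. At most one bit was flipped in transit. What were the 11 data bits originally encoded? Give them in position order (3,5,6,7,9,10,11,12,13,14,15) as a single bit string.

10010000110

s1: b1⊕b3⊕b5⊕b7⊕b9⊕b11⊕b13⊕b15 = 1⊕1⊕0⊕1⊕0⊕1⊕1⊕0 = 1
s2: b2⊕b3⊕b6⊕b7⊕b10⊕b11⊕b14⊕b15 = 1⊕1⊕0⊕1⊕0⊕1⊕1⊕0 = 1
s4: b4⊕b5⊕b6⊕b7⊕b12⊕b13⊕b14⊕b15 = 1⊕0⊕0⊕1⊕0⊕1⊕1⊕0 = 0
s8: b8⊕b9⊕b10⊕b11⊕b12⊕b13⊕b14⊕b15 = 0⊕0⊕0⊕1⊕0⊕1⊕1⊕0 = 1
Syndrome (s8...s1) = 1011 → position 11.
Flip bit 11: corrected codeword = 111100100000110
Data bits at positions 3,5,6,7,9,10,11,12,13,14,15: 10010000110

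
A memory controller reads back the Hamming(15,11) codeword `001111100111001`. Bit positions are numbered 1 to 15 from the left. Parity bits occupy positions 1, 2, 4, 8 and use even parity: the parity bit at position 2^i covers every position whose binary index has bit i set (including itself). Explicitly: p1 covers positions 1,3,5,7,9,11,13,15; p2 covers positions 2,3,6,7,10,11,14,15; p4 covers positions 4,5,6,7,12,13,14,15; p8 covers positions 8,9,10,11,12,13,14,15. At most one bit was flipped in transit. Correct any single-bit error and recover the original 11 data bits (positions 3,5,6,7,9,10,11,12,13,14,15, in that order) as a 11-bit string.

11110111001

s1: b1⊕b3⊕b5⊕b7⊕b9⊕b11⊕b13⊕b15 = 0⊕1⊕1⊕1⊕0⊕1⊕0⊕1 = 1
s2: b2⊕b3⊕b6⊕b7⊕b10⊕b11⊕b14⊕b15 = 0⊕1⊕1⊕1⊕1⊕1⊕0⊕1 = 0
s4: b4⊕b5⊕b6⊕b7⊕b12⊕b13⊕b14⊕b15 = 1⊕1⊕1⊕1⊕1⊕0⊕0⊕1 = 0
s8: b8⊕b9⊕b10⊕b11⊕b12⊕b13⊕b14⊕b15 = 0⊕0⊕1⊕1⊕1⊕0⊕0⊕1 = 0
Syndrome (s8...s1) = 0001 → position 1.
Flip bit 1: corrected codeword = 101111100111001
Data bits at positions 3,5,6,7,9,10,11,12,13,14,15: 11110111001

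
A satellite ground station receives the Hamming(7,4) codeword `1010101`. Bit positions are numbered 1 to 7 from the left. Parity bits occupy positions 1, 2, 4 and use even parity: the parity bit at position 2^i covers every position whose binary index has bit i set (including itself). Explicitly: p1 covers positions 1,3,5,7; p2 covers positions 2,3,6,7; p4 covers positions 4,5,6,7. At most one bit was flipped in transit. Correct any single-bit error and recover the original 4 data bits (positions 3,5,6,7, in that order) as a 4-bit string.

1101

s1: b1⊕b3⊕b5⊕b7 = 1⊕1⊕1⊕1 = 0
s2: b2⊕b3⊕b6⊕b7 = 0⊕1⊕0⊕1 = 0
s4: b4⊕b5⊕b6⊕b7 = 0⊕1⊕0⊕1 = 0
Syndrome (s4...s1) = 000 → position 0 (no error).
No correction needed.
Data bits at positions 3,5,6,7: 1101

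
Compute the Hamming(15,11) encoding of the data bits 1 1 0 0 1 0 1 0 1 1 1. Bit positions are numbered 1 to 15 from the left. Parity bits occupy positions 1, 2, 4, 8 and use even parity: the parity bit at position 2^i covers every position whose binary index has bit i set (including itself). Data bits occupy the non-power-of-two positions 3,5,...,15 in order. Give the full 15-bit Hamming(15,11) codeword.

001010011010111

Place data bits at non-power-of-two positions: b3=1, b5=1, b6=0, b7=0, b9=1, b10=0, b11=1, b12=0, b13=1, b14=1, b15=1.
p1 = XOR of data positions {3,5,7,9,11,13,15} = 1⊕1⊕0⊕1⊕1⊕1⊕1 = 0
p2 = XOR of data positions {3,6,7,10,11,14,15} = 1⊕0⊕0⊕0⊕1⊕1⊕1 = 0
p4 = XOR of data positions {5,6,7,12,13,14,15} = 1⊕0⊕0⊕0⊕1⊕1⊕1 = 0
p8 = XOR of data positions {9,10,11,12,13,14,15} = 1⊕0⊕1⊕0⊕1⊕1⊕1 = 1
Codeword b1..b15 = 001010011010111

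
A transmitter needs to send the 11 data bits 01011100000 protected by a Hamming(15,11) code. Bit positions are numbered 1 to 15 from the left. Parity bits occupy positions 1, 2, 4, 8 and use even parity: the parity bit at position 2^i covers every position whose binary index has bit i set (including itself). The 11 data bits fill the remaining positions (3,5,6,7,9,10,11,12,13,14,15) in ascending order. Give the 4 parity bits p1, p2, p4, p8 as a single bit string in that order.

Place data bits at non-power-of-two positions: b3=0, b5=1, b6=0, b7=1, b9=1, b10=1, b11=0, b12=0, b13=0, b14=0, b15=0.
p1 = XOR of data positions {3,5,7,9,11,13,15} = 0⊕1⊕1⊕1⊕0⊕0⊕0 = 1
p2 = XOR of data positions {3,6,7,10,11,14,15} = 0⊕0⊕1⊕1⊕0⊕0⊕0 = 0
p4 = XOR of data positions {5,6,7,12,13,14,15} = 1⊕0⊕1⊕0⊕0⊕0⊕0 = 0
p8 = XOR of data positions {9,10,11,12,13,14,15} = 1⊕1⊕0⊕0⊕0⊕0⊕0 = 0
Parity bits p1,p2,p4,p8 = 1000

1000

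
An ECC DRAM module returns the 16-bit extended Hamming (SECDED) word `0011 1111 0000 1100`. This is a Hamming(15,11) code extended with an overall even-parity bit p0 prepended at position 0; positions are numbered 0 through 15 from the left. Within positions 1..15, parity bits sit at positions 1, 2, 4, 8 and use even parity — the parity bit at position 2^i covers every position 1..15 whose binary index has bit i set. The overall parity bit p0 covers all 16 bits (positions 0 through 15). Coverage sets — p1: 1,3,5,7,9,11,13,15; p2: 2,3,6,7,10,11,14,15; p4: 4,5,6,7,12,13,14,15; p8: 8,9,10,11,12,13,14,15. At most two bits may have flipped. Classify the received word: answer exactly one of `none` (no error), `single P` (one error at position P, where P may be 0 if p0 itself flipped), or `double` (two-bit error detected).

none

s1: b1⊕b3⊕b5⊕b7⊕b9⊕b11⊕b13⊕b15 = 0⊕1⊕1⊕1⊕0⊕0⊕1⊕0 = 0
s2: b2⊕b3⊕b6⊕b7⊕b10⊕b11⊕b14⊕b15 = 1⊕1⊕1⊕1⊕0⊕0⊕0⊕0 = 0
s4: b4⊕b5⊕b6⊕b7⊕b12⊕b13⊕b14⊕b15 = 1⊕1⊕1⊕1⊕1⊕1⊕0⊕0 = 0
s8: b8⊕b9⊕b10⊕b11⊕b12⊕b13⊕b14⊕b15 = 0⊕0⊕0⊕0⊕1⊕1⊕0⊕0 = 0
Syndrome (s8...s1) = 0000 → position 0 (no error).
Overall parity (XOR of all 16 bits, including p0): 0⊕0⊕1⊕1⊕1⊕1⊕1⊕1⊕0⊕0⊕0⊕0⊕1⊕1⊕0⊕0 = 0
Overall=0, syndrome position=0 → no error.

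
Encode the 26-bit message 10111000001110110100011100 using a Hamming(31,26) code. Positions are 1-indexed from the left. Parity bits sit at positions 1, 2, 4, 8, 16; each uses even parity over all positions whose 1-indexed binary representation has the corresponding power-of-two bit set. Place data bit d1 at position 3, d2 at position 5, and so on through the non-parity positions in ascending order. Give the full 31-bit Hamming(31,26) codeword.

1110011110000010110110100011100

Place data bits at non-power-of-two positions: b3=1, b5=0, b6=1, b7=1, b9=1, b10=0, b11=0, b12=0, b13=0, b14=0, b15=1, b17=1, b18=1, b19=0, b20=1, b21=1, b22=0, b23=1, b24=0, b25=0, b26=0, b27=1, b28=1, b29=1, b30=0, b31=0.
p1 = XOR of data positions {3,5,7,9,11,13,15,17,19,21,23,25,27,29,31} = 1⊕0⊕1⊕1⊕0⊕0⊕1⊕1⊕0⊕1⊕1⊕0⊕1⊕1⊕0 = 1
p2 = XOR of data positions {3,6,7,10,11,14,15,18,19,22,23,26,27,30,31} = 1⊕1⊕1⊕0⊕0⊕0⊕1⊕1⊕0⊕0⊕1⊕0⊕1⊕0⊕0 = 1
p4 = XOR of data positions {5,6,7,12,13,14,15,20,21,22,23,28,29,30,31} = 0⊕1⊕1⊕0⊕0⊕0⊕1⊕1⊕1⊕0⊕1⊕1⊕1⊕0⊕0 = 0
p8 = XOR of data positions {9,10,11,12,13,14,15,24,25,26,27,28,29,30,31} = 1⊕0⊕0⊕0⊕0⊕0⊕1⊕0⊕0⊕0⊕1⊕1⊕1⊕0⊕0 = 1
p16 = XOR of data positions {17,18,19,20,21,22,23,24,25,26,27,28,29,30,31} = 1⊕1⊕0⊕1⊕1⊕0⊕1⊕0⊕0⊕0⊕1⊕1⊕1⊕0⊕0 = 0
Codeword b1..b31 = 1110011110000010110110100011100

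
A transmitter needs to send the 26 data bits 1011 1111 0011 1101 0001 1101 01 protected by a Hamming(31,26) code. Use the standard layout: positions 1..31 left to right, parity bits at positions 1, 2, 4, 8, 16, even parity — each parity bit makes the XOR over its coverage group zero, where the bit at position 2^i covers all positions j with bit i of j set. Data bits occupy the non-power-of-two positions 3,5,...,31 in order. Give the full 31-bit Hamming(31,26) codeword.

Place data bits at non-power-of-two positions: b3=1, b5=0, b6=1, b7=1, b9=1, b10=1, b11=1, b12=1, b13=0, b14=0, b15=1, b17=1, b18=1, b19=1, b20=0, b21=1, b22=0, b23=0, b24=0, b25=1, b26=1, b27=1, b28=0, b29=1, b30=0, b31=1.
p1 = XOR of data positions {3,5,7,9,11,13,15,17,19,21,23,25,27,29,31} = 1⊕0⊕1⊕1⊕1⊕0⊕1⊕1⊕1⊕1⊕0⊕1⊕1⊕1⊕1 = 0
p2 = XOR of data positions {3,6,7,10,11,14,15,18,19,22,23,26,27,30,31} = 1⊕1⊕1⊕1⊕1⊕0⊕1⊕1⊕1⊕0⊕0⊕1⊕1⊕0⊕1 = 1
p4 = XOR of data positions {5,6,7,12,13,14,15,20,21,22,23,28,29,30,31} = 0⊕1⊕1⊕1⊕0⊕0⊕1⊕0⊕1⊕0⊕0⊕0⊕1⊕0⊕1 = 1
p8 = XOR of data positions {9,10,11,12,13,14,15,24,25,26,27,28,29,30,31} = 1⊕1⊕1⊕1⊕0⊕0⊕1⊕0⊕1⊕1⊕1⊕0⊕1⊕0⊕1 = 0
p16 = XOR of data positions {17,18,19,20,21,22,23,24,25,26,27,28,29,30,31} = 1⊕1⊕1⊕0⊕1⊕0⊕0⊕0⊕1⊕1⊕1⊕0⊕1⊕0⊕1 = 1
Codeword b1..b31 = 0111011011110011111010001110101

0111011011110011111010001110101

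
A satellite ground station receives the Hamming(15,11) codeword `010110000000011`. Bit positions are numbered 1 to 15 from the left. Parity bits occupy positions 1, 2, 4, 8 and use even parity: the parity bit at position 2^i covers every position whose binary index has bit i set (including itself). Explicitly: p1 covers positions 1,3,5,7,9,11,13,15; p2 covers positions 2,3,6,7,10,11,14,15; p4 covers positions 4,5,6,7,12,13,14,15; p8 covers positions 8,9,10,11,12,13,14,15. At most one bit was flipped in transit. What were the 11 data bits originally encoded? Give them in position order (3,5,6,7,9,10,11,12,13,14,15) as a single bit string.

s1: b1⊕b3⊕b5⊕b7⊕b9⊕b11⊕b13⊕b15 = 0⊕0⊕1⊕0⊕0⊕0⊕0⊕1 = 0
s2: b2⊕b3⊕b6⊕b7⊕b10⊕b11⊕b14⊕b15 = 1⊕0⊕0⊕0⊕0⊕0⊕1⊕1 = 1
s4: b4⊕b5⊕b6⊕b7⊕b12⊕b13⊕b14⊕b15 = 1⊕1⊕0⊕0⊕0⊕0⊕1⊕1 = 0
s8: b8⊕b9⊕b10⊕b11⊕b12⊕b13⊕b14⊕b15 = 0⊕0⊕0⊕0⊕0⊕0⊕1⊕1 = 0
Syndrome (s8...s1) = 0010 → position 2.
Flip bit 2: corrected codeword = 000110000000011
Data bits at positions 3,5,6,7,9,10,11,12,13,14,15: 01000000011

01000000011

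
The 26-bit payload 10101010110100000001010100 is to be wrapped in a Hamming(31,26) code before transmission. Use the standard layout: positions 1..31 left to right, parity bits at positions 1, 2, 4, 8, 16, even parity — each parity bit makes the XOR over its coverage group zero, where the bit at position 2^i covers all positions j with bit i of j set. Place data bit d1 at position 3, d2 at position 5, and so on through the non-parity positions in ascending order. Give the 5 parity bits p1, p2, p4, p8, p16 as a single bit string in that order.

Place data bits at non-power-of-two positions: b3=1, b5=0, b6=1, b7=0, b9=1, b10=0, b11=1, b12=0, b13=1, b14=1, b15=0, b17=1, b18=0, b19=0, b20=0, b21=0, b22=0, b23=0, b24=0, b25=1, b26=0, b27=1, b28=0, b29=1, b30=0, b31=0.
p1 = XOR of data positions {3,5,7,9,11,13,15,17,19,21,23,25,27,29,31} = 1⊕0⊕0⊕1⊕1⊕1⊕0⊕1⊕0⊕0⊕0⊕1⊕1⊕1⊕0 = 0
p2 = XOR of data positions {3,6,7,10,11,14,15,18,19,22,23,26,27,30,31} = 1⊕1⊕0⊕0⊕1⊕1⊕0⊕0⊕0⊕0⊕0⊕0⊕1⊕0⊕0 = 1
p4 = XOR of data positions {5,6,7,12,13,14,15,20,21,22,23,28,29,30,31} = 0⊕1⊕0⊕0⊕1⊕1⊕0⊕0⊕0⊕0⊕0⊕0⊕1⊕0⊕0 = 0
p8 = XOR of data positions {9,10,11,12,13,14,15,24,25,26,27,28,29,30,31} = 1⊕0⊕1⊕0⊕1⊕1⊕0⊕0⊕1⊕0⊕1⊕0⊕1⊕0⊕0 = 1
p16 = XOR of data positions {17,18,19,20,21,22,23,24,25,26,27,28,29,30,31} = 1⊕0⊕0⊕0⊕0⊕0⊕0⊕0⊕1⊕0⊕1⊕0⊕1⊕0⊕0 = 0
Parity bits p1,p2,p4,p8,p16 = 01010

01010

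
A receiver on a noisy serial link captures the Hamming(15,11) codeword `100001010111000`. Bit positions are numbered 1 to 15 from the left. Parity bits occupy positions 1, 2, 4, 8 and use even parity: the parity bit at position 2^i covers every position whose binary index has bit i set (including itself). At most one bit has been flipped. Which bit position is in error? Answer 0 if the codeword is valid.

2

s1: b1⊕b3⊕b5⊕b7⊕b9⊕b11⊕b13⊕b15 = 1⊕0⊕0⊕0⊕0⊕1⊕0⊕0 = 0
s2: b2⊕b3⊕b6⊕b7⊕b10⊕b11⊕b14⊕b15 = 0⊕0⊕1⊕0⊕1⊕1⊕0⊕0 = 1
s4: b4⊕b5⊕b6⊕b7⊕b12⊕b13⊕b14⊕b15 = 0⊕0⊕1⊕0⊕1⊕0⊕0⊕0 = 0
s8: b8⊕b9⊕b10⊕b11⊕b12⊕b13⊕b14⊕b15 = 1⊕0⊕1⊕1⊕1⊕0⊕0⊕0 = 0
Syndrome (s8...s1) = 0010 → position 2.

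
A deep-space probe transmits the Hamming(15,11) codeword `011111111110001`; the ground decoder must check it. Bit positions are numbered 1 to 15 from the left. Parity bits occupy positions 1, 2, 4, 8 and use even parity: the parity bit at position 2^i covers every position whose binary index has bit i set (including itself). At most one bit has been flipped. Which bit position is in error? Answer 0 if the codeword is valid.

14

s1: b1⊕b3⊕b5⊕b7⊕b9⊕b11⊕b13⊕b15 = 0⊕1⊕1⊕1⊕1⊕1⊕0⊕1 = 0
s2: b2⊕b3⊕b6⊕b7⊕b10⊕b11⊕b14⊕b15 = 1⊕1⊕1⊕1⊕1⊕1⊕0⊕1 = 1
s4: b4⊕b5⊕b6⊕b7⊕b12⊕b13⊕b14⊕b15 = 1⊕1⊕1⊕1⊕0⊕0⊕0⊕1 = 1
s8: b8⊕b9⊕b10⊕b11⊕b12⊕b13⊕b14⊕b15 = 1⊕1⊕1⊕1⊕0⊕0⊕0⊕1 = 1
Syndrome (s8...s1) = 1110 → position 14.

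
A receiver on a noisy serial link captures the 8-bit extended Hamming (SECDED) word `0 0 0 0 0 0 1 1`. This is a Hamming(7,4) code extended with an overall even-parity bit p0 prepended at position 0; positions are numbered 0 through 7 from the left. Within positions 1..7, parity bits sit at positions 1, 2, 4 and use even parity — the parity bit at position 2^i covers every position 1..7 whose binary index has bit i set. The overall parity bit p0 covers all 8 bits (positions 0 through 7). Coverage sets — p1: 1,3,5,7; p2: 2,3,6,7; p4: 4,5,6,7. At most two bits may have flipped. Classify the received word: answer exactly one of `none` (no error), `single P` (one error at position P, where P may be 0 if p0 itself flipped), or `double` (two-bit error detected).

s1: b1⊕b3⊕b5⊕b7 = 0⊕0⊕0⊕1 = 1
s2: b2⊕b3⊕b6⊕b7 = 0⊕0⊕1⊕1 = 0
s4: b4⊕b5⊕b6⊕b7 = 0⊕0⊕1⊕1 = 0
Syndrome (s4...s1) = 001 → position 1.
Overall parity (XOR of all 8 bits, including p0): 0⊕0⊕0⊕0⊕0⊕0⊕1⊕1 = 0
Overall=0, syndrome position=1 → double-bit error detected (uncorrectable).

double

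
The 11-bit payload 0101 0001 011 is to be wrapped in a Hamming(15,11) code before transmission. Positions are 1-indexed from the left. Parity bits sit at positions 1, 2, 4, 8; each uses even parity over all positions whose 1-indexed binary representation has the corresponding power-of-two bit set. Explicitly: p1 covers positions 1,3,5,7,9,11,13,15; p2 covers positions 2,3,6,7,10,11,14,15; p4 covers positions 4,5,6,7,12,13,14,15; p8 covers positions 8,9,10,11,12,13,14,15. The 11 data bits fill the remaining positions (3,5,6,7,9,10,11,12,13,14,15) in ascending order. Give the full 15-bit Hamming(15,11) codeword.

Place data bits at non-power-of-two positions: b3=0, b5=1, b6=0, b7=1, b9=0, b10=0, b11=0, b12=1, b13=0, b14=1, b15=1.
p1 = XOR of data positions {3,5,7,9,11,13,15} = 0⊕1⊕1⊕0⊕0⊕0⊕1 = 1
p2 = XOR of data positions {3,6,7,10,11,14,15} = 0⊕0⊕1⊕0⊕0⊕1⊕1 = 1
p4 = XOR of data positions {5,6,7,12,13,14,15} = 1⊕0⊕1⊕1⊕0⊕1⊕1 = 1
p8 = XOR of data positions {9,10,11,12,13,14,15} = 0⊕0⊕0⊕1⊕0⊕1⊕1 = 1
Codeword b1..b15 = 110110110001011

110110110001011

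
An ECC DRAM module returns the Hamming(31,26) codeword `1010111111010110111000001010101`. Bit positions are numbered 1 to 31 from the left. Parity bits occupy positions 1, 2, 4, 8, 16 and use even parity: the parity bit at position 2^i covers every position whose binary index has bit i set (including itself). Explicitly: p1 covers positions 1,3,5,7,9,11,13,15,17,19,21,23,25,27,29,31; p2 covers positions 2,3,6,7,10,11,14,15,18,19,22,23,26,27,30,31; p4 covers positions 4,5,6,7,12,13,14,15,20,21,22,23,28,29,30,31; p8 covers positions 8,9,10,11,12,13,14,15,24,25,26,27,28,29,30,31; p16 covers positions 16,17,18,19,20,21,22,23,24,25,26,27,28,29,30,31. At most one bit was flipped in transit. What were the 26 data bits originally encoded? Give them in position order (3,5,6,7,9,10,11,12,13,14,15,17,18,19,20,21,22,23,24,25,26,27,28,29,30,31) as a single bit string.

s1: b1⊕b3⊕b5⊕b7⊕b9⊕b11⊕b13⊕b15⊕b17⊕b19⊕b21⊕b23⊕b25⊕b27⊕b29⊕b31 = 1⊕1⊕1⊕1⊕1⊕0⊕0⊕1⊕1⊕1⊕0⊕0⊕1⊕1⊕1⊕1 = 0
s2: b2⊕b3⊕b6⊕b7⊕b10⊕b11⊕b14⊕b15⊕b18⊕b19⊕b22⊕b23⊕b26⊕b27⊕b30⊕b31 = 0⊕1⊕1⊕1⊕1⊕0⊕1⊕1⊕1⊕1⊕0⊕0⊕0⊕1⊕0⊕1 = 0
s4: b4⊕b5⊕b6⊕b7⊕b12⊕b13⊕b14⊕b15⊕b20⊕b21⊕b22⊕b23⊕b28⊕b29⊕b30⊕b31 = 0⊕1⊕1⊕1⊕1⊕0⊕1⊕1⊕0⊕0⊕0⊕0⊕0⊕1⊕0⊕1 = 0
s8: b8⊕b9⊕b10⊕b11⊕b12⊕b13⊕b14⊕b15⊕b24⊕b25⊕b26⊕b27⊕b28⊕b29⊕b30⊕b31 = 1⊕1⊕1⊕0⊕1⊕0⊕1⊕1⊕0⊕1⊕0⊕1⊕0⊕1⊕0⊕1 = 0
s16: b16⊕b17⊕b18⊕b19⊕b20⊕b21⊕b22⊕b23⊕b24⊕b25⊕b26⊕b27⊕b28⊕b29⊕b30⊕b31 = 0⊕1⊕1⊕1⊕0⊕0⊕0⊕0⊕0⊕1⊕0⊕1⊕0⊕1⊕0⊕1 = 1
Syndrome (s16...s1) = 10000 → position 16.
Flip bit 16: corrected codeword = 1010111111010111111000001010101
Data bits at positions 3,5,6,7,9,10,11,12,13,14,15,17,18,19,20,21,22,23,24,25,26,27,28,29,30,31: 11111101011111000001010101

11111101011111000001010101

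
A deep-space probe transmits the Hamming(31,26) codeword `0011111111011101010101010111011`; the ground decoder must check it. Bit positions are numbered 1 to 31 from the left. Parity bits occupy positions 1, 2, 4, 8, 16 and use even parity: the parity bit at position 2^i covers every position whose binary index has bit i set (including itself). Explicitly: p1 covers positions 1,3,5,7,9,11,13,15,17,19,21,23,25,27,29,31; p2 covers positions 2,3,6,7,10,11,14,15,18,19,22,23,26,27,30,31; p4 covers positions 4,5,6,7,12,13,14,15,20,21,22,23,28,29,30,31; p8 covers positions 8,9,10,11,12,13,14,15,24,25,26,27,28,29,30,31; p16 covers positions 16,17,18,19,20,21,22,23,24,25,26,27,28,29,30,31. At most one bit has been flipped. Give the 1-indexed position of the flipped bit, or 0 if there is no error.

3

s1: b1⊕b3⊕b5⊕b7⊕b9⊕b11⊕b13⊕b15⊕b17⊕b19⊕b21⊕b23⊕b25⊕b27⊕b29⊕b31 = 0⊕1⊕1⊕1⊕1⊕0⊕1⊕0⊕0⊕0⊕0⊕0⊕0⊕1⊕0⊕1 = 1
s2: b2⊕b3⊕b6⊕b7⊕b10⊕b11⊕b14⊕b15⊕b18⊕b19⊕b22⊕b23⊕b26⊕b27⊕b30⊕b31 = 0⊕1⊕1⊕1⊕1⊕0⊕1⊕0⊕1⊕0⊕1⊕0⊕1⊕1⊕1⊕1 = 1
s4: b4⊕b5⊕b6⊕b7⊕b12⊕b13⊕b14⊕b15⊕b20⊕b21⊕b22⊕b23⊕b28⊕b29⊕b30⊕b31 = 1⊕1⊕1⊕1⊕1⊕1⊕1⊕0⊕1⊕0⊕1⊕0⊕1⊕0⊕1⊕1 = 0
s8: b8⊕b9⊕b10⊕b11⊕b12⊕b13⊕b14⊕b15⊕b24⊕b25⊕b26⊕b27⊕b28⊕b29⊕b30⊕b31 = 1⊕1⊕1⊕0⊕1⊕1⊕1⊕0⊕1⊕0⊕1⊕1⊕1⊕0⊕1⊕1 = 0
s16: b16⊕b17⊕b18⊕b19⊕b20⊕b21⊕b22⊕b23⊕b24⊕b25⊕b26⊕b27⊕b28⊕b29⊕b30⊕b31 = 1⊕0⊕1⊕0⊕1⊕0⊕1⊕0⊕1⊕0⊕1⊕1⊕1⊕0⊕1⊕1 = 0
Syndrome (s16...s1) = 00011 → position 3.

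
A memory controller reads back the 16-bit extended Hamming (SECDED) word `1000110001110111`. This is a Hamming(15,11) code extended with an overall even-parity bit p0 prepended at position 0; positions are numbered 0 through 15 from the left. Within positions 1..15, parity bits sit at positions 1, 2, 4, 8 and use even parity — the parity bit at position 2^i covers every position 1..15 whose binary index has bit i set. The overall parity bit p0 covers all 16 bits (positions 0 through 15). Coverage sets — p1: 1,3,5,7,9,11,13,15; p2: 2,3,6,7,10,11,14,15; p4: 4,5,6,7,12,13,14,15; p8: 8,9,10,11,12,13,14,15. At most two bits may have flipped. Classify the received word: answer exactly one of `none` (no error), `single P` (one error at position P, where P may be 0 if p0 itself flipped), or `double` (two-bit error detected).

single 5

s1: b1⊕b3⊕b5⊕b7⊕b9⊕b11⊕b13⊕b15 = 0⊕0⊕1⊕0⊕1⊕1⊕1⊕1 = 1
s2: b2⊕b3⊕b6⊕b7⊕b10⊕b11⊕b14⊕b15 = 0⊕0⊕0⊕0⊕1⊕1⊕1⊕1 = 0
s4: b4⊕b5⊕b6⊕b7⊕b12⊕b13⊕b14⊕b15 = 1⊕1⊕0⊕0⊕0⊕1⊕1⊕1 = 1
s8: b8⊕b9⊕b10⊕b11⊕b12⊕b13⊕b14⊕b15 = 0⊕1⊕1⊕1⊕0⊕1⊕1⊕1 = 0
Syndrome (s8...s1) = 0101 → position 5.
Overall parity (XOR of all 16 bits, including p0): 1⊕0⊕0⊕0⊕1⊕1⊕0⊕0⊕0⊕1⊕1⊕1⊕0⊕1⊕1⊕1 = 1
Overall=1, syndrome position=5 → single-bit error at position 5.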